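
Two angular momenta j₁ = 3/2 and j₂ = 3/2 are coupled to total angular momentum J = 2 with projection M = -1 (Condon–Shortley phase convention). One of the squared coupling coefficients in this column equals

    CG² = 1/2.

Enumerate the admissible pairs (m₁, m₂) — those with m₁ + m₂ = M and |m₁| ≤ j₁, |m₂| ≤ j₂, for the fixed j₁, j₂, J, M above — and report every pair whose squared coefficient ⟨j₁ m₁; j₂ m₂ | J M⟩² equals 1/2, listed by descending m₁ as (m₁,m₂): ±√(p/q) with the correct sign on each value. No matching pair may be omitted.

(1/2,-3/2): +√(1/2); (-3/2,1/2): −√(1/2)

Admissible pairs with m₁+m₂ = M = -1: (-3/2,1/2), (-1/2,-1/2), (1/2,-3/2)
  (m₁,m₂)=(1/2,-3/2): CG² = 1/2, CG = +√(1/2)   ← matches the target
  (m₁,m₂)=(-1/2,-1/2): CG² = 0/1, CG = 0
  (m₁,m₂)=(-3/2,1/2): CG² = 1/2, CG = −√(1/2)   ← matches the target
Pairs with CG² = 1/2: (1/2,-3/2): +√(1/2); (-3/2,1/2): −√(1/2)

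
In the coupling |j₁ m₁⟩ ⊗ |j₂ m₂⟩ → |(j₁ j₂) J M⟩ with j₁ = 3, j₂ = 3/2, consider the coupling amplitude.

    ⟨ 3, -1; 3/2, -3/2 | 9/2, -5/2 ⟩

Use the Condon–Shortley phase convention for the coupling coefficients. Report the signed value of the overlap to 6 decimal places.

+0.645497

triangle: 0!*6!*3!/10! = 4320/3628800
(j±m)!: 2!*4!*0!*3!*2!*7! = 2903040
prefactor² = (2J+1)*Δ*N² = 34560
  k=0: +1/(0!*0!*4!*0!*2!*3!) = 1/288
Σ = 1/288  ⇒  CG² = 34560*(1/288)² = 5/12
CG = +√(5/12) = +0.645497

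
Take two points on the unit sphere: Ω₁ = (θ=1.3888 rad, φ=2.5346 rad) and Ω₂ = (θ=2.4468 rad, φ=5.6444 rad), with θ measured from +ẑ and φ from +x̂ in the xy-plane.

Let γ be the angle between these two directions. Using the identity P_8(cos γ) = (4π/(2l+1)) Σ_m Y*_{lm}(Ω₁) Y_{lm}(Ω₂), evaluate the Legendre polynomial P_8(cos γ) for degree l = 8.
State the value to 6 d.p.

0.129207

Addition theorem: P_8(cos γ) = (4π/17) Σ_m Y*_{lm}(Ω₁) Y_{lm}(Ω₂), m = −8…8:
  term(m=-8) = 0.00635 + 0.00165j   from Y*(Ω₁)=0.06454 + 0.44650j, Y(Ω₂)=0.00564 - 0.01341j
  term(m=-7) = 0.02262 + 0.00512j   from Y*(Ω₁)=0.14846 - 0.29707j, Y(Ω₂)=0.01666 + 0.06781j
  term(m=-6) = -0.03462 - 0.00669j   from Y*(Ω₁)=0.15201 - 0.08311j, Y(Ω₂)=-0.15683 - 0.12973j
  term(m=-5) = -0.13188 - 0.02114j   from Y*(Ω₁)=-0.33778 - 0.03615j, Y(Ω₂)=0.39264 + 0.02057j
  term(m=-4) = 0.03226 + 0.00412j   from Y*(Ω₁)=-0.05217 - 0.04517j, Y(Ω₂)=-0.39254 + 0.26082j
  term(m=-3) = 0.07148 + 0.00684j   from Y*(Ω₁)=0.08154 + 0.31911j, Y(Ω₂)=0.07384 - 0.20512j
  term(m=-2) = 0.00538 + 0.00034j   from Y*(Ω₁)=-0.00734 + 0.01970j, Y(Ω₂)=-0.07404 - 0.24523j
  term(m=-1) = 0.11530 + 0.00367j   from Y*(Ω₁)=0.26421 - 0.18348j, Y(Ω₂)=0.28792 + 0.21383j
  term(m=+0) = 0.00102 + 0.00000j   from Y*(Ω₁)=0.00678 + 0.00000j, Y(Ω₂)=0.15116 + 0.00000j
  term(m=+1) = 0.11530 - 0.00367j   from Y*(Ω₁)=-0.26421 - 0.18348j, Y(Ω₂)=-0.28792 + 0.21383j
  term(m=+2) = 0.00538 - 0.00034j   from Y*(Ω₁)=-0.00734 - 0.01970j, Y(Ω₂)=-0.07404 + 0.24523j
  term(m=+3) = 0.07148 - 0.00684j   from Y*(Ω₁)=-0.08154 + 0.31911j, Y(Ω₂)=-0.07384 - 0.20512j
  term(m=+4) = 0.03226 - 0.00412j   from Y*(Ω₁)=-0.05217 + 0.04517j, Y(Ω₂)=-0.39254 - 0.26082j
  term(m=+5) = -0.13188 + 0.02114j   from Y*(Ω₁)=0.33778 - 0.03615j, Y(Ω₂)=-0.39264 + 0.02057j
  term(m=+6) = -0.03462 + 0.00669j   from Y*(Ω₁)=0.15201 + 0.08311j, Y(Ω₂)=-0.15683 + 0.12973j
  term(m=+7) = 0.02262 - 0.00512j   from Y*(Ω₁)=-0.14846 - 0.29707j, Y(Ω₂)=-0.01666 + 0.06781j
  term(m=+8) = 0.00635 - 0.00165j   from Y*(Ω₁)=0.06454 - 0.44650j, Y(Ω₂)=0.00564 + 0.01341j
Total Σ_m = 0.17479 + 0.00000j. Multiply by 0.739198: 0.12921 + 0.00000j. P_8(cos γ) = 0.129207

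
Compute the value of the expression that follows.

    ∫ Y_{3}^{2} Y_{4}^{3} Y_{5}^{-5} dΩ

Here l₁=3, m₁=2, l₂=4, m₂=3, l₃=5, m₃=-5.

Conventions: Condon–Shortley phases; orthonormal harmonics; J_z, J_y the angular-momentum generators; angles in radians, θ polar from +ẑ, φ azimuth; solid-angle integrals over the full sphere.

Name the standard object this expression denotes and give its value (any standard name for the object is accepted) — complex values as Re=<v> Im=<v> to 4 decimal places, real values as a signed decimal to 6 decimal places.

Gaunt coefficient, -0.212007

This is a Gaunt coefficient — the integral of a triple product of spherical harmonics over the sphere.
Checks pass: Σm=0; 12 even; l₃=5∈[1,7].
(2·3+1)(2·4+1)(2·5+1) = 693
Δ: 2! 4! 6! / 13! → 1/180180
sum: t=0:+1/576 t=1:−1/144 t=2:+1/576 = -1/288
3j²(3 4 5; 0 0 0) = Δ·Π!·Σ² = 20/1001  (sign +1)
sum: t=1:−1/17280 = -1/17280
3j²(3 4 5; 2 3 -5) = Δ·Π!·Σ² = 35/858  (sign -1)
combine: 4πI² = 693·20/1001·35/858 = 1050/1859
take √, sign -1: I = -0.21200691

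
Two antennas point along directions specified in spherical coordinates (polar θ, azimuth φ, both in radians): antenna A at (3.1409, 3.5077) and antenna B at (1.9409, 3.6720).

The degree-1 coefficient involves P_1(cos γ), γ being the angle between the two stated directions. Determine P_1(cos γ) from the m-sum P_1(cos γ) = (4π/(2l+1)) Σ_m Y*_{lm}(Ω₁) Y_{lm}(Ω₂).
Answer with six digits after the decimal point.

Expand P_1 via completeness: Σ_{m} conj(Y_{1,m}) at Ω₁ times Y_{1,m} at Ω₂ —
  [-1]  conj(Y_{1,-1})(Ω₁) = -0.000223-0.000086i ; Y_{1,-1}(Ω₂) = -0.277844+0.162946i ; Δ = +0.000076-0.000013i
  [+0]  conj(Y_{1,0})(Ω₁) = -0.488602-0.000000i ; Y_{1,0}(Ω₂) = -0.176733+0.000000i ; Δ = +0.086352+0.000000i
  [+1]  conj(Y_{1,1})(Ω₁) = +0.000223-0.000086i ; Y_{1,1}(Ω₂) = +0.277844+0.162946i ; Δ = +0.000076+0.000013i
Accumulated sum +0.086504+0.000000i; after 4π/(2l+1) scaling, +0.362349+0.000000i ⇒ P_1 = 0.362349

0.362349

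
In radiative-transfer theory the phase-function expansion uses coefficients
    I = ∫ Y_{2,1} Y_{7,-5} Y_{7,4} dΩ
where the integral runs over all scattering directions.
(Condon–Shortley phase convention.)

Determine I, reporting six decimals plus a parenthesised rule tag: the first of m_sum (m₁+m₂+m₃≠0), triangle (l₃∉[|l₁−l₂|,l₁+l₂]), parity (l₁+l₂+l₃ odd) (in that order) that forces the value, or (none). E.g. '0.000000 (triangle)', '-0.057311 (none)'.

-0.188767 (none)

Checks pass: Σm=0; 16 even; l₃=7∈[5,9].
(2·2+1)(2·7+1)(2·7+1) = 1125
Δ: 2! 2! 12! / 17! → 1/185640
sum: t=0:+1/2419200 t=1:−1/518400 t=2:+1/2419200 = -1/907200
3j²(2 7 7; 0 0 0) = Δ·Π!·Σ² = 56/3315  (sign +1)
sum: t=0:+1/14515200 t=1:−1/79833600 = 1/17740800
3j²(2 7 7; 1 -5 4) = Δ·Π!·Σ² = 729/30940  (sign -1)
combine: 4πI² = 1125·56/3315·729/30940 = 21870/48841
take √, sign -1: I = -0.18876748
No selection rule forces the value: the integral is nonzero (none).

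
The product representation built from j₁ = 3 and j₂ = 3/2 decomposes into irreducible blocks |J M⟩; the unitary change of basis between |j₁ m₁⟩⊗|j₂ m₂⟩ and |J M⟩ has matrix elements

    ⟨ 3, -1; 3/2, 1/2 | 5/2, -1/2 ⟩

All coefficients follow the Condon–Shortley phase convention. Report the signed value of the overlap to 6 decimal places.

√[6·2!4!1!/8! · 2!4!2!1!2!3!] = √(288/35)
  +(−1)^1/∏(1,1,3,1,1,0)! = -1/6  (running -1/6)
  +(−1)^2/∏(2,0,2,0,2,1)! = 1/8  (running -1/24)
⟨..|..⟩ = √(288/35)·(-1/24) = -0.119523

-0.119523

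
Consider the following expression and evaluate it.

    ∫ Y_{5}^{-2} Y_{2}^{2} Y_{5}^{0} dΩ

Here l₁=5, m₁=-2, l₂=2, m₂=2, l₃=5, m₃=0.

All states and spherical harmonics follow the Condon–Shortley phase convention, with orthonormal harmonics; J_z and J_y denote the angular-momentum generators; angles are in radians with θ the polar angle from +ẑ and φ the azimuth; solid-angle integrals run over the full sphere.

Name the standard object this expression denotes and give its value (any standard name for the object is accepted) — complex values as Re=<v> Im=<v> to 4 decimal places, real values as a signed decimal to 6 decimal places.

This is a Gaunt coefficient — the integral of a triple product of spherical harmonics over the sphere.
m-sum 0 ✓  L=12 even ✓  3≤5≤7 ✓
Π(2lᵢ+1) = 11×5×11 = 605
triangle coeff Δ(5,2,5) = 1/38610
Σ_t [0,2]: t=0:+1/2880 t=1:−1/576 t=2:+1/2880 = -1/960
(3j)²=10/429 [(5 2 5; 0 0 0)], sign=+1
Σ_t [2,2]: t=2:+1/2880 = 1/2880
(3j)²=14/429 [(5 2 5; -2 2 0)], sign=-1
⇒ 4πI² = 700/1521
I = (-1)√(700/1521/(4π)) = -0.19137248

Gaunt coefficient, -0.191372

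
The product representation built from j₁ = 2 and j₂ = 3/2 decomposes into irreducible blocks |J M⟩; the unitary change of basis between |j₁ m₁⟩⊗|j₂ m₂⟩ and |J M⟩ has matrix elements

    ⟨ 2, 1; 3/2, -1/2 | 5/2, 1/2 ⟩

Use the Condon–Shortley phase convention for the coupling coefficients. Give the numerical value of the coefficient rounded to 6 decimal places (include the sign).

triangle: 1!·3!·2!/7! = 12/5040
(j±m)!: 3!·1!·1!·2!·3!·2! = 144
prefactor² = (2J+1)·Δ·N² = 72/35
  k=0: +1/(0!·1!·1!·1!·2!·1!) = 1/2
  k=1: −1/(1!·0!·0!·0!·3!·2!) = -1/12
Σ = 5/12  ⇒  CG² = 72/35·(5/12)² = 5/14
CG = +√(5/14) = +0.597614

+√(5/14) ≈ +0.597614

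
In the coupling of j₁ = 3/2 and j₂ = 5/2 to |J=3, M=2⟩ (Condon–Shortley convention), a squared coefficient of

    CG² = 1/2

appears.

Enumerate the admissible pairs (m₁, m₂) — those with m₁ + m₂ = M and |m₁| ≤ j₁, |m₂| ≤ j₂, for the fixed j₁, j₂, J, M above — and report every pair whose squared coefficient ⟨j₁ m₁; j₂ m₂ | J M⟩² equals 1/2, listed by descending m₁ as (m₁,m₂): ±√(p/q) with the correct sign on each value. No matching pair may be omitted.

Admissible pairs with m₁+m₂ = M = 2: (-1/2,5/2), (1/2,3/2), (3/2,1/2)
  (m₁,m₂)=(3/2,1/2): CG² = 1/2, CG = +√(1/2)   ← matches the target
  (m₁,m₂)=(1/2,3/2): CG² = 1/12, CG = −√(1/12)
  (m₁,m₂)=(-1/2,5/2): CG² = 5/12, CG = −√(5/12)
Pairs with CG² = 1/2: (3/2,1/2): +√(1/2)

(3/2,1/2): +√(1/2)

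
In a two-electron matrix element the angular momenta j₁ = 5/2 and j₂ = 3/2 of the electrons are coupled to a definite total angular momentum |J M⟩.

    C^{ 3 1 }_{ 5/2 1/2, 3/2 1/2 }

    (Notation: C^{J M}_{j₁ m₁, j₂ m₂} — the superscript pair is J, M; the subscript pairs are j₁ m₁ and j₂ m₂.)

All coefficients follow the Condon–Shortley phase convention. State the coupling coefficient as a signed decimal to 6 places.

j₁+j₂−J=1  J+j₁−j₂=4  J−j₁+j₂=2  j₁+j₂+J+1=8
(j₁±m₁, j₂±m₂, J±M) = (3,2,2,1,4,2)
P² = 48/5
sum k=0..1:
  [0] +1/8 = 1/8
  [1] −1/6 = -1/6
S = -1/24
C² = P²·S² = 1/60 ; C = -0.129099

−√(1/60) ≈ -0.129099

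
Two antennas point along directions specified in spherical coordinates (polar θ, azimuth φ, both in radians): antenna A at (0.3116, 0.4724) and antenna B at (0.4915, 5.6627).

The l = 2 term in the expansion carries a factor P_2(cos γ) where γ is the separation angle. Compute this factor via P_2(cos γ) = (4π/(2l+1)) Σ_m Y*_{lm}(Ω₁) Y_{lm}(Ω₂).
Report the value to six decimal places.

0.730487

Summing Y*_{l m}(θ₁,φ₁)·Y_{l m}(θ₂,φ₂) over m ∈ [−2, 2]; prefactor 4π/(2·2+1) = 2.513274:
  term(m=-2) = -0.001802+0.002551i   from Y*(Ω₁)=+0.021272+0.029422i, Y(Ω₂)=+0.027866+0.081400i
  term(m=-1) = +0.033330+0.064348i   from Y*(Ω₁)=+0.200753+0.102582i, Y(Ω₂)=+0.261525+0.186897i
  term(m=+0) = +0.227597+0.000000i   from Y*(Ω₁)=+0.541850-0.000000i, Y(Ω₂)=+0.420036+0.000000i
  term(m=+1) = +0.033330-0.064348i   from Y*(Ω₁)=-0.200753+0.102582i, Y(Ω₂)=-0.261525+0.186897i
  term(m=+2) = -0.001802-0.002551i   from Y*(Ω₁)=+0.021272-0.029422i, Y(Ω₂)=+0.027866-0.081400i
Total Σ_m = +0.290651+0.000000i. Multiply by 2.513274: +0.730487+0.000000i. P_2(cos γ) = 0.730487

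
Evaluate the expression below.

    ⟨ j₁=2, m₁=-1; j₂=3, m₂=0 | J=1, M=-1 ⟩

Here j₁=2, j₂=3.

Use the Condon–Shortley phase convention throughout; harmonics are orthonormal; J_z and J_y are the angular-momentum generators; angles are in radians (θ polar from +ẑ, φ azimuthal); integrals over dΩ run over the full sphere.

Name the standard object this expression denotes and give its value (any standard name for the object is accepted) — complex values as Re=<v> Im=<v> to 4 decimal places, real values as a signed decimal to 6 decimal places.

Clebsch–Gordan coefficient, −√(3/35) ≈ -0.292770

This is a Clebsch–Gordan (vector-coupling) coefficient.
√[3·4!0!2!/7! · 1!3!3!3!0!2!] = √(432/35)
  +(−1)^3/∏(3,1,0,0,0,2)! = -1/12  (running -1/12)
⟨..|..⟩ = √(432/35)·(-1/12) = -0.292770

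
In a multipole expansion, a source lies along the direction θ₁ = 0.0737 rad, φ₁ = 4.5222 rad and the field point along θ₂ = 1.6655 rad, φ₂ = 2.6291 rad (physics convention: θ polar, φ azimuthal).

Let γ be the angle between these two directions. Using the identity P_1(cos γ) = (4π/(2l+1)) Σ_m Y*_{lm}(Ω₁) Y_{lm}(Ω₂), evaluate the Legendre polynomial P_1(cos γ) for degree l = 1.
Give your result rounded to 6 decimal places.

-0.117524

Summing Y*_{l m}(θ₁,φ₁)·Y_{l m}(θ₂,φ₂) over m ∈ [−1, 1]; prefactor 4π/(2·1+1) = 4.188790:
  m=-1: Y*=-0.004809-0.024981i  Y=-0.299757-0.168654i  product -0.002772+0.008299i
  m=+0: Y*=+0.487276-0.000000i  Y=-0.046203+0.000000i  product -0.022514+0.000000i
  m=+1: Y*=+0.004809-0.024981i  Y=+0.299757-0.168654i  product -0.002772-0.008299i
Accumulated sum -0.028057+0.000000i; after 4π/(2l+1) scaling, -0.117524+0.000000i ⇒ P_1 = -0.117524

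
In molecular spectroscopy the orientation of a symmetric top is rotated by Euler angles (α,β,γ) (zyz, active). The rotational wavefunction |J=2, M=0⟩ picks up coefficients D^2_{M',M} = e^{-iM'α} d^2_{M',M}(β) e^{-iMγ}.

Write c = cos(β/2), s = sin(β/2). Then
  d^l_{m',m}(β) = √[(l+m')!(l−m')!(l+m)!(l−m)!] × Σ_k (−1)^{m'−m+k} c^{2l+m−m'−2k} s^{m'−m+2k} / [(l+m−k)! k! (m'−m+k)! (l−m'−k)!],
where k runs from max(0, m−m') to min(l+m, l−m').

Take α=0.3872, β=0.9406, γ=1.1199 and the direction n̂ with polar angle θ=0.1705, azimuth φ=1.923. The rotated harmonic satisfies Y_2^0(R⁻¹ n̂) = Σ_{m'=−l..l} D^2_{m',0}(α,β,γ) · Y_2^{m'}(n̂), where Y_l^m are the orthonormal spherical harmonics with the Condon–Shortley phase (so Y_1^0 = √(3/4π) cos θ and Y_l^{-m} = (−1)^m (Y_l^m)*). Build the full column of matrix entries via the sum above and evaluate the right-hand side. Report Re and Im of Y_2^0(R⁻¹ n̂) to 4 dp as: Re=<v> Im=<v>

Need the full column D^2_{m',0} for m'=−2..2 at α=0.3872, β=0.9406, γ=1.1199.
cos(β/2)=0.891432, sin(β/2)=0.453154
d^2_{-2,0}: single k=2 term ⇒ +0.399709;  D = +0.285728+0.279511i
d^2_{-1,0}: k∈[1..2] ⇒ +0.786297 -0.203189 = +0.583107;  D = +0.539940+0.220180i
d^2_{0,0}: k∈[0..2] ⇒ +0.631471 -0.652722 +0.042168 = +0.020918;  D = +0.020918+0.000000i
d^2_{1,0}: k∈[0..1] ⇒ -0.786297 +0.203189 = -0.583107;  D = -0.539940+0.220180i
d^2_{2,0}: single k=0 term ⇒ +0.399709;  D = +0.285728-0.279511i
Y_2^{m'}(θ=0.1705,φ=1.923) and Σ D·Y over m':
  (+0.2857+0.2795i)·(-0.0085+0.0072i)  (+0.5399+0.2202i)·(-0.0446-0.1213i)  (+0.0209+0.0000i)·(+0.6035+0.0000i)  (-0.5399+0.2202i)·(+0.0446-0.1213i)  (+0.2857-0.2795i)·(-0.0085-0.0072i)
Y_2^0(R⁻¹ n̂) = +0.009028-0.000000i

Re=0.0090 Im=0.0000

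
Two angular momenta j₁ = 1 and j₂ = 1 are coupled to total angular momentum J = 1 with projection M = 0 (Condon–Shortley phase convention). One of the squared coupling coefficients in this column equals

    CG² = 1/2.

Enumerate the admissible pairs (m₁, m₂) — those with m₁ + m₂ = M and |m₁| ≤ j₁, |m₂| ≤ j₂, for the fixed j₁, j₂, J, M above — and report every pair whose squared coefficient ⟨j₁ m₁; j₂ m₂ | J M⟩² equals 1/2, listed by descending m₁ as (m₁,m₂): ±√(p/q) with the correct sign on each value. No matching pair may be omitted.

(1,-1): +√(1/2); (-1,1): −√(1/2)

Admissible pairs with m₁+m₂ = M = 0: (-1,1), (0,0), (1,-1)
  (m₁,m₂)=(1,-1): CG² = 1/2, CG = +√(1/2)   ← matches the target
  (m₁,m₂)=(0,0): CG² = 0/1, CG = 0
  (m₁,m₂)=(-1,1): CG² = 1/2, CG = −√(1/2)   ← matches the target
Pairs with CG² = 1/2: (1,-1): +√(1/2); (-1,1): −√(1/2)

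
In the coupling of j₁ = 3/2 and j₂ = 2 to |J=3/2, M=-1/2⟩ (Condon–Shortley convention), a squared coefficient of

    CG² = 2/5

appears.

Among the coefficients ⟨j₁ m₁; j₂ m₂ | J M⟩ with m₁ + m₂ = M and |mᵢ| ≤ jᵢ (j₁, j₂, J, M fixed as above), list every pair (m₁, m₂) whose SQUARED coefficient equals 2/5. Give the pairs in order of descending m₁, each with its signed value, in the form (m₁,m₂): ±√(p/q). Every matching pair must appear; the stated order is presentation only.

Admissible pairs with m₁+m₂ = M = -1/2: (-3/2,1), (-1/2,0), (1/2,-1), (3/2,-2)
  (m₁,m₂)=(3/2,-2): CG² = 2/5, CG = +√(2/5)   ← matches the target
  (m₁,m₂)=(1/2,-1): CG² = 0/1, CG = 0
  (m₁,m₂)=(-1/2,0): CG² = 1/5, CG = −√(1/5)
  (m₁,m₂)=(-3/2,1): CG² = 2/5, CG = +√(2/5)   ← matches the target
Pairs with CG² = 2/5: (3/2,-2): +√(2/5); (-3/2,1): +√(2/5)

(3/2,-2): +√(2/5); (-3/2,1): +√(2/5)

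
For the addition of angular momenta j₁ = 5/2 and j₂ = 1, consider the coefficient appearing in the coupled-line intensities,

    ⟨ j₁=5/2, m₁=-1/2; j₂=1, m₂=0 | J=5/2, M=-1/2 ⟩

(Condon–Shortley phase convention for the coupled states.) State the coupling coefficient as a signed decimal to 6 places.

j₁+j₂−J=1  J+j₁−j₂=4  J−j₁+j₂=1  j₁+j₂+J+1=7
(j₁±m₁, j₂±m₂, J±M) = (2,3,1,1,2,3)
P² = 144/35
sum k=0..1:
  [0] +1/6 = 1/6
  [1] −1/4 = -1/4
S = -1/12
C² = P²·S² = 1/35 ; C = -0.169031

-0.169031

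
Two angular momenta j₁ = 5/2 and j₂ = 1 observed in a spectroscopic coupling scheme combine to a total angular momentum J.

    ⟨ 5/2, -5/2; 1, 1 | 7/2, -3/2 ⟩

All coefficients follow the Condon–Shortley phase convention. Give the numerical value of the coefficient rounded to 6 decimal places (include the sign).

√[8·0!5!2!/8! · 0!5!2!0!2!5!] = √(19200/7)
  +(−1)^0/∏(0,0,5,2,0,0)! = 1/240  (running 1/240)
⟨..|..⟩ = √(19200/7)·(1/240) = +0.218218

+√(1/21) ≈ +0.218218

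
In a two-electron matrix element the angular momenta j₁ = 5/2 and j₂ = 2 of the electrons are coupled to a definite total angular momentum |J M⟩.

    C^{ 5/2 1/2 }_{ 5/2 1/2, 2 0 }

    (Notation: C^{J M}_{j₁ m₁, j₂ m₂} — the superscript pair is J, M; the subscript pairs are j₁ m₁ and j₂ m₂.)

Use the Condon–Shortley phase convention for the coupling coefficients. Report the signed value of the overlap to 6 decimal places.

-0.478091

triangle: 2!*3!*2!/8! = 24/40320
(j±m)!: 3!*2!*2!*2!*3!*2! = 576
prefactor² = (2J+1)*Δ*N² = 72/35
  k=0: +1/(0!*2!*2!*2!*1!*0!) = 1/8
  k=1: −1/(1!*1!*1!*1!*2!*1!) = -1/2
  k=2: +1/(2!*0!*0!*0!*3!*2!) = 1/24
Σ = -1/3  ⇒  CG² = 72/35*(-1/3)² = 8/35
CG = −√(8/35) = -0.478091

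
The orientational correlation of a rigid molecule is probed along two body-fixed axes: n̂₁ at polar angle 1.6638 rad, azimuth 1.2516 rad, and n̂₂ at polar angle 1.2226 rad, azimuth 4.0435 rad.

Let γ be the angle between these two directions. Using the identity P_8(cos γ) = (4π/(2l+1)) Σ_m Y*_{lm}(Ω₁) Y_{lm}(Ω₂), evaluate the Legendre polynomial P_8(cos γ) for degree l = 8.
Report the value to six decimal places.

Expand P_8 via completeness: Σ_{m} conj(Y_{8,m}) at Ω₁ times Y_{8,m} at Ω₂ —
  [-8]  conj(Y_{8,-8})(Ω₁) = -0.41425 - 0.27618j ; Y_{8,-8}(Ω₂) = 0.18729 - 0.25223j ; Δ = -0.14725 + 0.05276j
  [-7]  conj(Y_{8,-7})(Ω₁) = 0.14634 - 0.11441j ; Y_{8,-7}(Ω₂) = -0.45594 + 0.01376j ; Δ = -0.06515 + 0.05418j
  [-6]  conj(Y_{8,-6})(Ω₁) = -0.10780 - 0.30056j ; Y_{8,-6}(Ω₂) = 0.12470 + 0.14833j ; Δ = 0.03114 - 0.05347j
  [-5]  conj(Y_{8,-5})(Ω₁) = 0.21207 - 0.00534j ; Y_{8,-5}(Ω₂) = -0.05143 + 0.25003j ; Δ = -0.00957 + 0.05330j
  [-4]  conj(Y_{8,-4})(Ω₁) = 0.07521 - 0.24840j ; Y_{8,-4}(Ω₂) = 0.27037 - 0.13600j ; Δ = -0.01345 - 0.07739j
  [-3]  conj(Y_{8,-3})(Ω₁) = 0.18195 + 0.12804j ; Y_{8,-3}(Ω₂) = 0.11257 + 0.05243j ; Δ = 0.01377 + 0.02395j
  [-2]  conj(Y_{8,-2})(Ω₁) = 0.18641 - 0.13833j ; Y_{8,-2}(Ω₂) = -0.07432 - 0.31316j ; Δ = -0.05717 - 0.04810j
  [-1]  conj(Y_{8,-1})(Ω₁) = 0.07104 + 0.21496j ; Y_{8,-1}(Ω₂) = 0.04014 - 0.05078j ; Δ = 0.01377 + 0.00502j
  [+0]  conj(Y_{8,0})(Ω₁) = 0.22390 + 0.00000j ; Y_{8,0}(Ω₂) = -0.32289 + 0.00000j ; Δ = -0.07230 + 0.00000j
  [+1]  conj(Y_{8,1})(Ω₁) = -0.07104 + 0.21496j ; Y_{8,1}(Ω₂) = -0.04014 - 0.05078j ; Δ = 0.01377 - 0.00502j
  [+2]  conj(Y_{8,2})(Ω₁) = 0.18641 + 0.13833j ; Y_{8,2}(Ω₂) = -0.07432 + 0.31316j ; Δ = -0.05717 + 0.04810j
  [+3]  conj(Y_{8,3})(Ω₁) = -0.18195 + 0.12804j ; Y_{8,3}(Ω₂) = -0.11257 + 0.05243j ; Δ = 0.01377 - 0.02395j
  [+4]  conj(Y_{8,4})(Ω₁) = 0.07521 + 0.24840j ; Y_{8,4}(Ω₂) = 0.27037 + 0.13600j ; Δ = -0.01345 + 0.07739j
  [+5]  conj(Y_{8,5})(Ω₁) = -0.21207 - 0.00534j ; Y_{8,5}(Ω₂) = 0.05143 + 0.25003j ; Δ = -0.00957 - 0.05330j
  [+6]  conj(Y_{8,6})(Ω₁) = -0.10780 + 0.30056j ; Y_{8,6}(Ω₂) = 0.12470 - 0.14833j ; Δ = 0.03114 + 0.05347j
  [+7]  conj(Y_{8,7})(Ω₁) = -0.14634 - 0.11441j ; Y_{8,7}(Ω₂) = 0.45594 + 0.01376j ; Δ = -0.06515 - 0.05418j
  [+8]  conj(Y_{8,8})(Ω₁) = -0.41425 + 0.27618j ; Y_{8,8}(Ω₂) = 0.18729 + 0.25223j ; Δ = -0.14725 - 0.05276j
Accumulated sum -0.54011 + 0.00000j; after 4π/(2l+1) scaling, -0.39925 + 0.00000j ⇒ P_8 = -0.399246

-0.399246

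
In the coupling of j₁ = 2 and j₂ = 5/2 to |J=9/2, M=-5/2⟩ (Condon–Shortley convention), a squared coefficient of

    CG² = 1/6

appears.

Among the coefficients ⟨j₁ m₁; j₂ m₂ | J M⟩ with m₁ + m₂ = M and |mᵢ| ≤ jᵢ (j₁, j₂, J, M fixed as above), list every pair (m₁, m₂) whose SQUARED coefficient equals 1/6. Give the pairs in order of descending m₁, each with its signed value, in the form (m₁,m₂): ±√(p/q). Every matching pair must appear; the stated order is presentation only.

Admissible pairs with m₁+m₂ = M = -5/2: (-2,-1/2), (-1,-3/2), (0,-5/2)
  (m₁,m₂)=(0,-5/2): CG² = 1/6, CG = +√(1/6)   ← matches the target
  (m₁,m₂)=(-1,-3/2): CG² = 5/9, CG = +√(5/9)
  (m₁,m₂)=(-2,-1/2): CG² = 5/18, CG = +√(5/18)
Pairs with CG² = 1/6: (0,-5/2): +√(1/6)

(0,-5/2): +√(1/6)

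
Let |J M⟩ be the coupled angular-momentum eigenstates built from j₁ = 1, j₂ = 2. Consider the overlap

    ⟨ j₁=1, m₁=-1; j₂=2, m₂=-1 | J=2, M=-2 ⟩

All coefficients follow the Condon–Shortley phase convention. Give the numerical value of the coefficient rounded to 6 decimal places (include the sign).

√[5·1!1!3!/6! · 0!2!1!3!0!4!] = √(12)
  +(−1)^1/∏(1,0,1,0,0,3)! = -1/6  (running -1/6)
⟨..|..⟩ = √(12)·(-1/6) = -0.577350

−√(1/3) = -0.577350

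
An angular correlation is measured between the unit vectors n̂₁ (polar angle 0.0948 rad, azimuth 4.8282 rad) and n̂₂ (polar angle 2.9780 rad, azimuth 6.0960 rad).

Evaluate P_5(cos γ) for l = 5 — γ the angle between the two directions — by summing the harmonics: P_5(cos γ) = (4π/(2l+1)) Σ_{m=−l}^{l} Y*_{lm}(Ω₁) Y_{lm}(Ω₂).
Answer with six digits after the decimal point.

Expand P_5 via completeness: Σ_{m} conj(Y_{5,m}) at Ω₁ times Y_{5,m} at Ω₂ —
  m=-5: Y*=+0.000002-0.000003i  Y=+0.000032+0.000043i  product +0.000000-0.000000i
  m=-4: Y*=+0.000105+0.000052i  Y=-0.000746-0.000694i  product -0.000000-0.000000i
  m=-3: Y*=-0.000791+0.002185i  Y=+0.009818+0.006176i  product -0.000021+0.000017i
  m=-2: Y*=-0.029032-0.006847i  Y=-0.079277-0.031148i  product +0.002088+0.001447i
  m=-1: Y*=+0.027153-0.233409i  Y=+0.372703+0.070591i  product +0.026596-0.085075i
  m=+0: Y*=+0.873572-0.000000i  Y=-0.756829+0.000000i  product -0.661145+0.000000i
  m=+1: Y*=-0.027153-0.233409i  Y=-0.372703+0.070591i  product +0.026596+0.085075i
  m=+2: Y*=-0.029032+0.006847i  Y=-0.079277+0.031148i  product +0.002088-0.001447i
  m=+3: Y*=+0.000791+0.002185i  Y=-0.009818+0.006176i  product -0.000021-0.000017i
  m=+4: Y*=+0.000105-0.000052i  Y=-0.000746+0.000694i  product -0.000000+0.000000i
  m=+5: Y*=-0.000002-0.000003i  Y=-0.000032+0.000043i  product +0.000000+0.000000i
Σ over m = -0.603818+0.000000i; ×(4π/11) → -0.689800+0.000000i. Real part: -0.689800

-0.689800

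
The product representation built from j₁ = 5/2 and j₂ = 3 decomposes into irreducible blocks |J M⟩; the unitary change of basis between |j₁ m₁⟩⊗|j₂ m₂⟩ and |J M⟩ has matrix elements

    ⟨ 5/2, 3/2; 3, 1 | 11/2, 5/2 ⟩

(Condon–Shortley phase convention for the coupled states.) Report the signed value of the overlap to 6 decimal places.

j₁+j₂−J=0  J+j₁−j₂=5  J−j₁+j₂=6  j₁+j₂+J+1=12
(j₁±m₁, j₂±m₂, J±M) = (4,1,4,2,8,3)
P² = 6635520/11
sum k=0..0:
  [0] +1/1152 = 1/1152
S = 1/1152
C² = P²·S² = 5/11 ; C = +0.674200

+0.674200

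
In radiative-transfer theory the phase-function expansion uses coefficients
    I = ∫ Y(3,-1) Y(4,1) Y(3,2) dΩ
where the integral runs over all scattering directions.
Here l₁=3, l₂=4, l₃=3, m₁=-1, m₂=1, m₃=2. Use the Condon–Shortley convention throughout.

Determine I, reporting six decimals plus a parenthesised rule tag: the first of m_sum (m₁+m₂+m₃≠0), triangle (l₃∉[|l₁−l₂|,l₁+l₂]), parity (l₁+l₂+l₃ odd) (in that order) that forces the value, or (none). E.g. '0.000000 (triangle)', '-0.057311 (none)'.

Σmᵢ = 2 ≠ 0, so the φ-integral vanishes; I = 0

0.000000 (m_sum)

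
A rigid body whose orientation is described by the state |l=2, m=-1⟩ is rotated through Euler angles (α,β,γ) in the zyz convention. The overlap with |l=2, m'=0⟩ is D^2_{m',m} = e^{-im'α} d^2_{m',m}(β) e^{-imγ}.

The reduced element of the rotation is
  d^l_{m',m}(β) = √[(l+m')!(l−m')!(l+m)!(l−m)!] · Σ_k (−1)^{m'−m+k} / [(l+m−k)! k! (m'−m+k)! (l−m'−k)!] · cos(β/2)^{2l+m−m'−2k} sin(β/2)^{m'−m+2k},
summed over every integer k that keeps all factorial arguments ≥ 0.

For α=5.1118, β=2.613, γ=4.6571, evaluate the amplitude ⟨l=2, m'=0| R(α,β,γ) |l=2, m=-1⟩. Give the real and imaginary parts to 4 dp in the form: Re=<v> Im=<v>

Re=-0.0295 Im=-0.5325

First d^2_{0,-1}(β=2.6130), then the phase factors e^{-i(0)α} and e^{-i(-1)γ}:
c=cos(2.613000/2)=0.261230, s=sin(2.613000/2)=0.965277; N=√[2·2·1·6]=4.898979
k∈{0,1} keeps every argument non-negative
  k=0: (−1)^1·4.8990/(2)·0.2612^3·0.9653^1 = -0.042150
  k=1: (−1)^2·4.8990/(2)·0.2612^1·0.9653^3 = +0.575512
d^2_{0,-1}(2.6130) = -0.042150 +0.575512 = +0.533362
Attach z-rotation phases: D = e^{-i(0)(5.1118)}·(+0.533362)·e^{-i(-1)(4.6571)} = -0.029474-0.532547i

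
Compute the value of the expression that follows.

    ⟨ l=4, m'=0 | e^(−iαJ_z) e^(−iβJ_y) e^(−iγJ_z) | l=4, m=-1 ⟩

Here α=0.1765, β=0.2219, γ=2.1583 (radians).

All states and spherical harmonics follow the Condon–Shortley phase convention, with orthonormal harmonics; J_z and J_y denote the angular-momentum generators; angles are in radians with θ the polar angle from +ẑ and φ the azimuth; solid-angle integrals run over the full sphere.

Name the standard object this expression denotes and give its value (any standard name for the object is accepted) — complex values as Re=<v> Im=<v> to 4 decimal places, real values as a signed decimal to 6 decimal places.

This is a Wigner D-matrix element — the rotation-matrix element ⟨l m'| R(α,β,γ) |l m⟩ in the angular-momentum basis.
D^4_{0,-1}(0.1765,0.2219,2.1583) = e^{-i·0·0.1765}·d^4_{0,-1}(0.2219)·e^{-i·-1·2.1583}. Compute d first:
Half-angle: c=0.993851, s=0.110723. N=√(24·24·6·120)=643.987578
k∈{0,1,2,3} keeps every argument non-negative
  k=0: (−1)^1·643.9876/(144)·0.9939^7·0.1107^1 = -0.474243
  k=1: (−1)^2·643.9876/(24)·0.9939^5·0.1107^3 = +0.035317
  k=2: (−1)^3·643.9876/(24)·0.9939^3·0.1107^5 = -0.000438
  k=3: (−1)^4·643.9876/(144)·0.9939^1·0.1107^7 = +0.000001
d^4_{0,-1}(0.2219) = -0.474243 +0.035317 -0.000438 +0.000001 = -0.439364
D = (+1.000000+0.000000i)·(-0.439364)·(-0.554285+0.832327i) = +0.243533-0.365694i

Wigner D-matrix element, Re=0.2435 Im=-0.3657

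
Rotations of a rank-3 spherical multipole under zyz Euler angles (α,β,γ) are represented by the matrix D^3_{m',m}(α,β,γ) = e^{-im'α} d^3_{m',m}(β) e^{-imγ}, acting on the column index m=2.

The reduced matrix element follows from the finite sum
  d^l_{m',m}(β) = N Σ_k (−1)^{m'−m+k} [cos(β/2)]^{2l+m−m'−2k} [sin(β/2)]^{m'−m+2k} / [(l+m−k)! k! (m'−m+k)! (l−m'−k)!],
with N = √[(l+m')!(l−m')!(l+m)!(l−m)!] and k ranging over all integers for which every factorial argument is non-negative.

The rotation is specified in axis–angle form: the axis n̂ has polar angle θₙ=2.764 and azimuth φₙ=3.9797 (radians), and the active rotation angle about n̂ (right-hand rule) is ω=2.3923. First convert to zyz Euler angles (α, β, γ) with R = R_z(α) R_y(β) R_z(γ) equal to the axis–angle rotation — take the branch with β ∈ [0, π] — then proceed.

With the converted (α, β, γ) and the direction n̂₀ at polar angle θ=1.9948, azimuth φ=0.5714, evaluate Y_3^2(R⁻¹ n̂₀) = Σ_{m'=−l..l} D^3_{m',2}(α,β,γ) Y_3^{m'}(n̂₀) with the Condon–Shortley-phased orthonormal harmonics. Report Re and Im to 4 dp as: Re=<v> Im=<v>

Re=0.1388 Im=-0.0486

Axis–angle → zyz. n̂ = (sinθₙcosφₙ, sinθₙsinφₙ, cosθₙ) = (-0.246602, -0.274072, -0.929555), ω = 2.3923.
R = I cosω + sinω [n̂]ₓ + (1−cosω) n̂n̂ᵀ gives
  R = [-0.626833, +0.750211, +0.210390; -0.516068, -0.602058, +0.609262; +0.583741, +0.273330, +0.764550]
β = atan2(√(R₁₃²+R₂₃²), R₃₃) = 0.700454; α = atan2(R₂₃, R₁₃) mod 2π = 1.238298; γ = atan2(R₃₂, −R₃₁) mod 2π = 2.703676
Need the full column D^3_{m',2} for m'=−3..3 at α=1.2383, β=0.7005, γ=2.7037.
cos(β/2)=0.939295, sin(β/2)=0.343111
d^3_{-3,2}: single k=5 term ⇒ +0.010941;  D = -0.001328-0.010860i
d^3_{-2,2}: k∈[4..5] ⇒ +0.061138 -0.001632 = +0.059506;  D = -0.058189-0.012453i
d^3_{-1,2}: k∈[3..4] ⇒ +0.211709 -0.014125 = +0.197584;  D = -0.102150+0.169130i
d^3_{0,2}: k∈[2..3] ⇒ +0.501923 -0.066973 = +0.434950;  D = +0.278523+0.334075i
d^3_{1,2}: k∈[1..2] ⇒ +0.793313 -0.211709 = +0.581604;  D = +0.543814-0.206224i
d^3_{2,2}: k∈[0..1] ⇒ +0.686771 -0.458191 = +0.228580;  D = -0.006848-0.228477i
d^3_{3,2}: single k=0 term ⇒ -0.614497;  D = +0.586590+0.183083i
Y_3^{m'}(θ=1.9948,φ=0.5714) and Σ D·Y over m':
  (-0.0013-0.0109i)·(-0.0451-0.3127i)  (-0.0582-0.0125i)·(-0.1450+0.3178i)  (-0.1021+0.1691i)·(-0.0381+0.0245i)  (+0.2785+0.3341i)·(+0.3307+0.0000i)  (+0.5438-0.2062i)·(+0.0381+0.0245i)  (-0.0068-0.2285i)·(-0.1450-0.3178i)  (+0.5866+0.1831i)·(+0.0451-0.3127i)
Y_3^2(R⁻¹ n̂) = +0.138775-0.048640i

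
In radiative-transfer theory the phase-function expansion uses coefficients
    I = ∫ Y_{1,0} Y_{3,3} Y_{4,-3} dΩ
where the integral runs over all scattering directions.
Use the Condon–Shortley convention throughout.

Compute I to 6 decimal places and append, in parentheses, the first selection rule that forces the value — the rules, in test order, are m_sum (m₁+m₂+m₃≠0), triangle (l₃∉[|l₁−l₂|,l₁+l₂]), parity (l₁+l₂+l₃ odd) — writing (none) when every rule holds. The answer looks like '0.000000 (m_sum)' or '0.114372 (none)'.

-0.162868 (none)

Checks pass: Σm=0; 8 even; l₃=4∈[2,4].
(2·1+1)(2·3+1)(2·4+1) = 189
Δ: 0! 2! 6! / 9! → 1/252
sum: t=0:+1/36 = 1/36
3j²(1 3 4; 0 0 0) = Δ·Π!·Σ² = 4/63  (sign +1)
sum: t=0:+1/720 = 1/720
3j²(1 3 4; 0 3 -3) = Δ·Π!·Σ² = 1/36  (sign -1)
combine: 4πI² = 189·4/63·1/36 = 1/3
take √, sign -1: I = -0.16286750
No selection rule forces the value: the integral is nonzero (none).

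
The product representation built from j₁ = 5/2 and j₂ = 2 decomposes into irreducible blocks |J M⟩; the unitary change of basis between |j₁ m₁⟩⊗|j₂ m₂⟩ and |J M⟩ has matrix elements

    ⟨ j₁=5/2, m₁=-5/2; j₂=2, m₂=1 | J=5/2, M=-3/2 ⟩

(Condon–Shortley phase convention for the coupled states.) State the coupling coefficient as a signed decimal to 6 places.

√[6·2!3!2!/8! · 0!5!3!1!1!4!] = √(432/7)
  +(−1)^2/∏(2,0,3,1,0,1)! = 1/12  (running 1/12)
⟨..|..⟩ = √(432/7)·(1/12) = +0.654654

+0.654654  (= +√(3/7))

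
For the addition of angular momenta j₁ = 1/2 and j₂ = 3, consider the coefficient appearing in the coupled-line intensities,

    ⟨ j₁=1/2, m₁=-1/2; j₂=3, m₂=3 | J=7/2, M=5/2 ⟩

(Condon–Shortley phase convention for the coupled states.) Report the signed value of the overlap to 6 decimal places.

+0.377964

triangle: 0!*1!*6!/8! = 720/40320
(j±m)!: 0!*1!*6!*0!*6!*1! = 518400
prefactor² = (2J+1)*Δ*N² = 518400/7
  k=0: +1/(0!*0!*1!*6!*0!*0!) = 1/720
Σ = 1/720  ⇒  CG² = 518400/7*(1/720)² = 1/7
CG = +√(1/7) = +0.377964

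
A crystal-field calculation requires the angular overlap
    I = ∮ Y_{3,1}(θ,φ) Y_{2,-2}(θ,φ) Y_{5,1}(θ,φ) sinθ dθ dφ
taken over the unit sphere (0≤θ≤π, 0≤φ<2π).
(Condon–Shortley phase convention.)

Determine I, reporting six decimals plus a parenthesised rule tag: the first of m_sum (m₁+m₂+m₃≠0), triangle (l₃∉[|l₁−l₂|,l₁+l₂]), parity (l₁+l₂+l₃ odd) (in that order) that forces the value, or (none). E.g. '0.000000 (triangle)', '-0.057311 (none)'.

m-sum 0 ✓  L=10 even ✓  1≤5≤5 ✓
Π(2lᵢ+1) = 7×5×11 = 385
triangle coeff Δ(3,2,5) = 1/2310
Σ_t [0,0]: t=0:+1/144 = 1/144
(3j)²=10/231 [(3 2 5; 0 0 0)], sign=-1
Σ_t [0,0]: t=0:+1/1152 = 1/1152
(3j)²=1/154 [(3 2 5; 1 -2 1)], sign=+1
⇒ 4πI² = 25/231
I = (-1)√(25/231/(4π)) = -0.09280237
No selection rule forces the value: the integral is nonzero (none).

-0.092802 (none)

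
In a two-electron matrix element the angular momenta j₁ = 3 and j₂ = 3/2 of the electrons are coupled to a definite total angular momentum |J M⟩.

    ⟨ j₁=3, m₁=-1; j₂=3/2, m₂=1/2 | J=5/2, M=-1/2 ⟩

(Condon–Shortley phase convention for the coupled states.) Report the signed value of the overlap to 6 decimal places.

-0.119523  (= −√(1/70))

j₁+j₂−J=2  J+j₁−j₂=4  J−j₁+j₂=1  j₁+j₂+J+1=8
(j₁±m₁, j₂±m₂, J±M) = (2,4,2,1,2,3)
P² = 288/35
sum k=1..2:
  [1] −1/6 = -1/6
  [2] +1/8 = 1/8
S = -1/24
C² = P²·S² = 1/70 ; C = -0.119523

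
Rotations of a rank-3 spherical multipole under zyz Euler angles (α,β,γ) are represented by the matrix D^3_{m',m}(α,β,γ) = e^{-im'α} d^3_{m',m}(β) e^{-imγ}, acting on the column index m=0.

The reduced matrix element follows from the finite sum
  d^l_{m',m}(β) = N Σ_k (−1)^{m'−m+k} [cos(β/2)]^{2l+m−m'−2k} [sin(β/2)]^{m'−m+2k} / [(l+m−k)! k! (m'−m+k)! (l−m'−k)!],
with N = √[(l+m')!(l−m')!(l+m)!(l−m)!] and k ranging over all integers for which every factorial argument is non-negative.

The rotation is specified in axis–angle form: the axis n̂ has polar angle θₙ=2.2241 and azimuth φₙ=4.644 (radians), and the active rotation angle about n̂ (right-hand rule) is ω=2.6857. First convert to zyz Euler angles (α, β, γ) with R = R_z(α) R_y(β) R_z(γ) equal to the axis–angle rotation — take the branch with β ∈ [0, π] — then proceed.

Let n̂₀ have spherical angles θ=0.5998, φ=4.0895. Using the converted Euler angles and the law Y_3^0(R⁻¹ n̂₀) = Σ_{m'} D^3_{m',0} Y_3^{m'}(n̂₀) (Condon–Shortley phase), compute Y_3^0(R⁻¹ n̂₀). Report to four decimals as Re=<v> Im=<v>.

Re=0.3271 Im=0.0000

Axis–angle → zyz. n̂ = (sinθₙcosφₙ, sinθₙsinφₙ, cosθₙ) = (-0.054264, -0.792224, -0.607813), ω = 2.6857.
R = I cosω + sinω [n̂]ₓ + (1−cosω) n̂n̂ᵀ gives
  R = [-0.892280, +0.349186, -0.286191; -0.186010, +0.293269, +0.937760; +0.411384, +0.889979, -0.196726]
β = atan2(√(R₁₃²+R₂₃²), R₃₃) = 1.768814; α = atan2(R₂₃, R₁₃) mod 2π = 1.867004; γ = atan2(R₃₂, −R₃₁) mod 2π = 2.003782
Need the full column D^3_{m',0} for m'=−3..3 at α=1.8670, β=1.7688, γ=2.0038.
cos(β/2)=0.633748, sin(β/2)=0.773539
d^3_{-3,0}: single k=3 term ⇒ +0.526881;  D = +0.408968-0.332188i
d^3_{-2,0}: k∈[2..3] ⇒ +0.528680 -0.787633 = -0.258953;  D = +0.214826+0.144591i
d^3_{-1,0}: k∈[1..3] ⇒ +0.273941 -1.224361 +0.608022 = -0.342398;  D = +0.099944-0.327487i
d^3_{0,0}: k∈[0..3] ⇒ +0.064789 -0.868710 +1.294213 -0.214237 = +0.276055;  D = +0.276055+0.000000i
d^3_{1,0}: k∈[0..2] ⇒ -0.273941 +1.224361 -0.608022 = +0.342398;  D = -0.099944-0.327487i
d^3_{2,0}: k∈[0..1] ⇒ +0.528680 -0.787633 = -0.258953;  D = +0.214826-0.144591i
d^3_{3,0}: single k=0 term ⇒ -0.526881;  D = -0.408968-0.332188i
Y_3^{m'}(θ=0.5998,φ=4.0895) and Σ D·Y over m':
  (+0.4090-0.3322i)·(+0.0717+0.0220i)  (+0.2148+0.1446i)·(-0.0858-0.2547i)  (+0.0999-0.3275i)·(-0.2561+0.3566i)  (+0.2761+0.0000i)·(+0.1253+0.0000i)  (-0.0999-0.3275i)·(+0.2561+0.3566i)  (+0.2148-0.1446i)·(-0.0858+0.2547i)  (-0.4090-0.3322i)·(-0.0717+0.0220i)
Y_3^0(R⁻¹ n̂) = +0.327058+0.000000i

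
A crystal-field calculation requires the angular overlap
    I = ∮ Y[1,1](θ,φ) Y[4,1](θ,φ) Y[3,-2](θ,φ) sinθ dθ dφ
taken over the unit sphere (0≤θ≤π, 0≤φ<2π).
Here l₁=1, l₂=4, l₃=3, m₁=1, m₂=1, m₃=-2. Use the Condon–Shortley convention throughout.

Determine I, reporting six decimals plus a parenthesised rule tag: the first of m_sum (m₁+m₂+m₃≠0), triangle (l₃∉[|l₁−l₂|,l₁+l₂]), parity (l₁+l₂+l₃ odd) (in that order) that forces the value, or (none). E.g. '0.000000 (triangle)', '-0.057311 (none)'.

m-sum 0 ✓  L=8 even ✓  3≤3≤5 ✓
Π(2lᵢ+1) = 3×9×7 = 189
triangle coeff Δ(1,4,3) = 1/252
Σ_t [1,1]: t=1:−1/36 = -1/36
(3j)²=4/63 [(1 4 3; 0 0 0)], sign=+1
Σ_t [0,0]: t=0:+1/240 = 1/240
(3j)²=1/84 [(1 4 3; 1 1 -2)], sign=-1
⇒ 4πI² = 1/7
I = (-1)√(1/7/(4π)) = -0.10662181
No selection rule forces the value: the integral is nonzero (none).

-0.106622 (none)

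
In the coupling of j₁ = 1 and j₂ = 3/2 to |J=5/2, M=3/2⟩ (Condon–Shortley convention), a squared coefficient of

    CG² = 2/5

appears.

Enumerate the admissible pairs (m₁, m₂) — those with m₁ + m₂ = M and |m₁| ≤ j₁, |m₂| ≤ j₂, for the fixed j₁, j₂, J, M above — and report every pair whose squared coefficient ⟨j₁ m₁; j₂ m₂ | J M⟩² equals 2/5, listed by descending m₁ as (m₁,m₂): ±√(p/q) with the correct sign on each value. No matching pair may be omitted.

Admissible pairs with m₁+m₂ = M = 3/2: (0,3/2), (1,1/2)
  (m₁,m₂)=(1,1/2): CG² = 3/5, CG = +√(3/5)
  (m₁,m₂)=(0,3/2): CG² = 2/5, CG = +√(2/5)   ← matches the target
Pairs with CG² = 2/5: (0,3/2): +√(2/5)

(0,3/2): +√(2/5)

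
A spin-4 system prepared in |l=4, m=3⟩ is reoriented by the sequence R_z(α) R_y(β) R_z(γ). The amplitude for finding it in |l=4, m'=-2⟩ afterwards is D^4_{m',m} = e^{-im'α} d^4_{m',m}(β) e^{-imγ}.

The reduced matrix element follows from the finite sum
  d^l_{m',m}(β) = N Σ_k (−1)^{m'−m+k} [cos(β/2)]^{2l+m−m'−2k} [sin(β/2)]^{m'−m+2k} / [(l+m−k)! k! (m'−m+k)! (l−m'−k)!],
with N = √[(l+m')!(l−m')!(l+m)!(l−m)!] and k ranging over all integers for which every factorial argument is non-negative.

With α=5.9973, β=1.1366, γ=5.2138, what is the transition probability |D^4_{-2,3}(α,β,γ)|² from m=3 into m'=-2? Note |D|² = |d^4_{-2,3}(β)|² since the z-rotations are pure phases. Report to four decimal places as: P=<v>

D^4_{-2,3}(5.9973,1.1366,5.2138) = e^{-i·-2·5.9973}·d^4_{-2,3}(1.1366)·e^{-i·3·5.2138}. Compute d first:
Half-angle: c=0.842817, s=0.538200. N=√(2·720·5040·1)=2693.993318
The bounds max(0,m−m')=5 and min(l+m,l−m')=6 give 2 terms
  k=5: (−1)^0·2693.9933/(240)·0.8428^3·0.5382^5 = +0.303462
  k=6: (−1)^1·2693.9933/(720)·0.8428^1·0.5382^7 = -0.041248
d^4_{-2,3}(1.1366) = +0.303462 -0.041248 = +0.262214
|D^4_{-2,3}|² = |d^4_{-2,3}(β)|² = (+0.262214)² = 0.068756 (the z-rotation phases have unit modulus)

P=0.0688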